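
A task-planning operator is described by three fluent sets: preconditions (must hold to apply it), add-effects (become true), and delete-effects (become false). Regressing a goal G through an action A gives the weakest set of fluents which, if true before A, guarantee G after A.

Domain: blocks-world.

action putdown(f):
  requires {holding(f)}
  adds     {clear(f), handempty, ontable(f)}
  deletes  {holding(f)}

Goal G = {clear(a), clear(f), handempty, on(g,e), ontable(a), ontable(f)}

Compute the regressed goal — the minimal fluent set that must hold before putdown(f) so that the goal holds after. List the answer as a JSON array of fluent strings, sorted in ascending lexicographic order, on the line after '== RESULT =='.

Regress:
  G ∩ del = {}  (empty — regression defined)
  G \ add = {clear(a), clear(f), handempty, on(g,e), ontable(a), ontable(f)} \ {clear(f), handempty, ontable(f)} = {clear(a), on(g,e), ontable(a)}
  ∪ pre   = {clear(a), on(g,e), ontable(a)} ∪ {holding(f)}
          = {clear(a), holding(f), on(g,e), ontable(a)}

== RESULT ==
["clear(a)", "holding(f)", "on(g,e)", "ontable(a)"]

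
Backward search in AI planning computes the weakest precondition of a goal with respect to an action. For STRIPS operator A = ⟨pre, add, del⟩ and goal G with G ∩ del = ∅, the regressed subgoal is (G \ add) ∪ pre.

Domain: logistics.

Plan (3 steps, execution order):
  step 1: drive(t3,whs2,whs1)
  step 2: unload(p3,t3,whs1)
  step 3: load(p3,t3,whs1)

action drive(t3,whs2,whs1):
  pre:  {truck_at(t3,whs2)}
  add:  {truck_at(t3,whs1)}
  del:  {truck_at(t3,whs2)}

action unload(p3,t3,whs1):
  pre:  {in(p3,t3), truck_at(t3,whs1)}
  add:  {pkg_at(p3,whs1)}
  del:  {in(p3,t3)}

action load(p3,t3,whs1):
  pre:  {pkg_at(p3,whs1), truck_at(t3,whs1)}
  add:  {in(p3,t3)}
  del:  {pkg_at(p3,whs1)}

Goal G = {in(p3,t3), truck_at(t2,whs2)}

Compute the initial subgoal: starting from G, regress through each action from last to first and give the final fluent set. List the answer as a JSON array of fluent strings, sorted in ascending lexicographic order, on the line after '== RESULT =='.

Regress step by step:
  through step 3 (load(p3,t3,whs1)): drop {in(p3,t3)}, keep {truck_at(t2,whs2)}, require {pkg_at(p3,whs1), truck_at(t3,whs1)}
    → {pkg_at(p3,whs1), truck_at(t2,whs2), truck_at(t3,whs1)}
  through step 2 (unload(p3,t3,whs1)): drop {pkg_at(p3,whs1)}, keep {truck_at(t2,whs2), truck_at(t3,whs1)}, require {in(p3,t3), truck_at(t3,whs1)}
    → {in(p3,t3), truck_at(t2,whs2), truck_at(t3,whs1)}
  through step 1 (drive(t3,whs2,whs1)): drop {truck_at(t3,whs1)}, keep {in(p3,t3), truck_at(t2,whs2)}, require {truck_at(t3,whs2)}
    → {in(p3,t3), truck_at(t2,whs2), truck_at(t3,whs2)}

== RESULT ==
["in(p3,t3)", "truck_at(t2,whs2)", "truck_at(t3,whs2)"]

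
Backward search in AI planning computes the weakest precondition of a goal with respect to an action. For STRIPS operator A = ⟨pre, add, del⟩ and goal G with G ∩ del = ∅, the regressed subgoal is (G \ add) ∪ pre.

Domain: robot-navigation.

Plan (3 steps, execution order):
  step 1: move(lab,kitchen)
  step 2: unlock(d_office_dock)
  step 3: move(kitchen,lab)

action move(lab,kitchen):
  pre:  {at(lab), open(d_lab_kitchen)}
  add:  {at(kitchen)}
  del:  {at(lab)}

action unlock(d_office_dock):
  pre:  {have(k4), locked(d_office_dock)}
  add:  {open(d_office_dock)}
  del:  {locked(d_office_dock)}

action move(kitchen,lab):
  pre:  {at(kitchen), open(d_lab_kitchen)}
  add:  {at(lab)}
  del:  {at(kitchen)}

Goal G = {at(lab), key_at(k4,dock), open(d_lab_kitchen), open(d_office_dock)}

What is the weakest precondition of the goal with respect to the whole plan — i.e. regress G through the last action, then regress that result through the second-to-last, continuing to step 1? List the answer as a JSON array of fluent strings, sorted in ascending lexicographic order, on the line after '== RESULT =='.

Work backward from the goal:
  through step 3 (move(kitchen,lab)): drop {at(lab)}, keep {key_at(k4,dock), open(d_lab_kitchen), open(d_office_dock)}, require {at(kitchen), open(d_lab_kitchen)}
    → {at(kitchen), key_at(k4,dock), open(d_lab_kitchen), open(d_office_dock)}
  through step 2 (unlock(d_office_dock)): drop {open(d_office_dock)}, keep {at(kitchen), key_at(k4,dock), open(d_lab_kitchen)}, require {have(k4), locked(d_office_dock)}
    → {at(kitchen), have(k4), key_at(k4,dock), locked(d_office_dock), open(d_lab_kitchen)}
  through step 1 (move(lab,kitchen)): drop {at(kitchen)}, keep {have(k4), key_at(k4,dock), locked(d_office_dock), open(d_lab_kitchen)}, require {at(lab), open(d_lab_kitchen)}
    → {at(lab), have(k4), key_at(k4,dock), locked(d_office_dock), open(d_lab_kitchen)}

== RESULT ==
["at(lab)", "have(k4)", "key_at(k4,dock)", "locked(d_office_dock)", "open(d_lab_kitchen)"]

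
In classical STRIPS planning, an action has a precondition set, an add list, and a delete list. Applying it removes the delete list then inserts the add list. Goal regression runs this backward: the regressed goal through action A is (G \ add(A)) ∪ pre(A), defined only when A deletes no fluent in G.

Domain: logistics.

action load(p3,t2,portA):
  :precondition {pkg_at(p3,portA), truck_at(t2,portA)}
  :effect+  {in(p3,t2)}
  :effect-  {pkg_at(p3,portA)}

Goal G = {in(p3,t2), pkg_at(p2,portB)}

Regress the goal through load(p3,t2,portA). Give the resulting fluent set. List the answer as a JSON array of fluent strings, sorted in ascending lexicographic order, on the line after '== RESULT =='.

Compute (G \ add) ∪ pre:
  G ∩ del = {}  (empty — regression defined)
  G \ add = {in(p3,t2), pkg_at(p2,portB)} \ {in(p3,t2)} = {pkg_at(p2,portB)}
  ∪ pre   = {pkg_at(p2,portB)} ∪ {pkg_at(p3,portA), truck_at(t2,portA)}
          = {pkg_at(p2,portB), pkg_at(p3,portA), truck_at(t2,portA)}

== RESULT ==
["pkg_at(p2,portB)", "pkg_at(p3,portA)", "truck_at(t2,portA)"]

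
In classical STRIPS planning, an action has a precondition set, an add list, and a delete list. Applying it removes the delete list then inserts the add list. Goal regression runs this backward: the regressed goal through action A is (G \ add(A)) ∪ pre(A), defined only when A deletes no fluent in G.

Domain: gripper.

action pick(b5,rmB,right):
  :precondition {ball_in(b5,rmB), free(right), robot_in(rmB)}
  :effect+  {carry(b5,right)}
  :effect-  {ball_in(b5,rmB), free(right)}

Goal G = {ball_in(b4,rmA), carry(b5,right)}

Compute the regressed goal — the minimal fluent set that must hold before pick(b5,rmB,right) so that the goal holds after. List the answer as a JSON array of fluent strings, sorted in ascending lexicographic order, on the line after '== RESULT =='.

Compute (G \ add) ∪ pre:
  G ∩ del = {}  (empty — regression defined)
  G \ add = {ball_in(b4,rmA), carry(b5,right)} \ {carry(b5,right)} = {ball_in(b4,rmA)}
  ∪ pre   = {ball_in(b4,rmA)} ∪ {ball_in(b5,rmB), free(right), robot_in(rmB)}
          = {ball_in(b4,rmA), ball_in(b5,rmB), free(right), robot_in(rmB)}

== RESULT ==
["ball_in(b4,rmA)", "ball_in(b5,rmB)", "free(right)", "robot_in(rmB)"]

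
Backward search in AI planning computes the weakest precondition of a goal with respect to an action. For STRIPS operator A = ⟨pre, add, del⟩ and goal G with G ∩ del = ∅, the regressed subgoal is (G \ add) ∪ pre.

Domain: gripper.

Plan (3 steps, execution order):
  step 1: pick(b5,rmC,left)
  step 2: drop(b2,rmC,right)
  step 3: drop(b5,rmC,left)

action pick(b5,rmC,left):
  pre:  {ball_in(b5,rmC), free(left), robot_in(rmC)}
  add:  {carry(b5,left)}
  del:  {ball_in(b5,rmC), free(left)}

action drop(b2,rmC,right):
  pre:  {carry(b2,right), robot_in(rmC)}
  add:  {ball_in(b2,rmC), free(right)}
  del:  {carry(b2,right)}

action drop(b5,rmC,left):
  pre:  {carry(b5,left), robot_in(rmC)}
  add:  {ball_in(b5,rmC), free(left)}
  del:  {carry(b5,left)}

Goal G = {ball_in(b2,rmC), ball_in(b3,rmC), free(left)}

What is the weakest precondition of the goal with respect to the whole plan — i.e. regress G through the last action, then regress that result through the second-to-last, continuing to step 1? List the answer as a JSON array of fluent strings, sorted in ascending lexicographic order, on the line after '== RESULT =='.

Work backward from the goal:
  through step 3 (drop(b5,rmC,left)): drop {free(left)}, keep {ball_in(b2,rmC), ball_in(b3,rmC)}, require {carry(b5,left), robot_in(rmC)}
    → {ball_in(b2,rmC), ball_in(b3,rmC), carry(b5,left), robot_in(rmC)}
  through step 2 (drop(b2,rmC,right)): drop {ball_in(b2,rmC)}, keep {ball_in(b3,rmC), carry(b5,left), robot_in(rmC)}, require {carry(b2,right), robot_in(rmC)}
    → {ball_in(b3,rmC), carry(b2,right), carry(b5,left), robot_in(rmC)}
  through step 1 (pick(b5,rmC,left)): drop {carry(b5,left)}, keep {ball_in(b3,rmC), carry(b2,right), robot_in(rmC)}, require {ball_in(b5,rmC), free(left), robot_in(rmC)}
    → {ball_in(b3,rmC), ball_in(b5,rmC), carry(b2,right), free(left), robot_in(rmC)}

== RESULT ==
["ball_in(b3,rmC)", "ball_in(b5,rmC)", "carry(b2,right)", "free(left)", "robot_in(rmC)"]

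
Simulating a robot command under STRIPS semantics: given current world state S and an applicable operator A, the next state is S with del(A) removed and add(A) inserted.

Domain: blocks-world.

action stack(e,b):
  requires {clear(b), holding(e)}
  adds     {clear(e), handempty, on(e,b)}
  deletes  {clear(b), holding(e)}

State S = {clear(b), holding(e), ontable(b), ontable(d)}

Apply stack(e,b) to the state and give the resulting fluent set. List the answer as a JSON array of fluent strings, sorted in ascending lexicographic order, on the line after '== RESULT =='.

Compute (S \ del) ∪ add:
  pre ⊆ S: {clear(b), holding(e)} ⊆ S  — applicable
  S \ del = {ontable(b), ontable(d)}
  ∪ add   = {clear(e), handempty, on(e,b), ontable(b), ontable(d)}

== RESULT ==
["clear(e)", "handempty", "on(e,b)", "ontable(b)", "ontable(d)"]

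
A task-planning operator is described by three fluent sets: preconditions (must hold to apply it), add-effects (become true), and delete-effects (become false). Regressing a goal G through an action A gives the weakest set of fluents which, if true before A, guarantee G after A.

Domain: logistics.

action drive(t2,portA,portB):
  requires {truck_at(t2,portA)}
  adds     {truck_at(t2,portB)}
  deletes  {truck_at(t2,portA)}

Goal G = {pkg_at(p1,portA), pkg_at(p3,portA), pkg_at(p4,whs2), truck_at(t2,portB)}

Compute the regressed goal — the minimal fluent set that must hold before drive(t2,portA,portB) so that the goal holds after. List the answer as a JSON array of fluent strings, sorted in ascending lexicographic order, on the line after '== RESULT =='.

Compute (G \ add) ∪ pre:
  G ∩ del = {}  (empty — regression defined)
  G \ add = {pkg_at(p1,portA), pkg_at(p3,portA), pkg_at(p4,whs2), truck_at(t2,portB)} \ {truck_at(t2,portB)} = {pkg_at(p1,portA), pkg_at(p3,portA), pkg_at(p4,whs2)}
  ∪ pre   = {pkg_at(p1,portA), pkg_at(p3,portA), pkg_at(p4,whs2)} ∪ {truck_at(t2,portA)}
          = {pkg_at(p1,portA), pkg_at(p3,portA), pkg_at(p4,whs2), truck_at(t2,portA)}

== RESULT ==
["pkg_at(p1,portA)", "pkg_at(p3,portA)", "pkg_at(p4,whs2)", "truck_at(t2,portA)"]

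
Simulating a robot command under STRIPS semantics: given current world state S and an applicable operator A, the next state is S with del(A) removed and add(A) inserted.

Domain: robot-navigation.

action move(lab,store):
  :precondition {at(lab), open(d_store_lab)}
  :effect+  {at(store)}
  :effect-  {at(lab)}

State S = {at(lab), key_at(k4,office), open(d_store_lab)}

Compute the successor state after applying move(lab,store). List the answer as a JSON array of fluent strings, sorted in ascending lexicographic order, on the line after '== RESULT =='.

Compute (S \ del) ∪ add:
  pre ⊆ S: {at(lab), open(d_store_lab)} ⊆ S  — applicable
  S \ del = {key_at(k4,office), open(d_store_lab)}
  ∪ add   = {at(store), key_at(k4,office), open(d_store_lab)}

== RESULT ==
["at(store)", "key_at(k4,office)", "open(d_store_lab)"]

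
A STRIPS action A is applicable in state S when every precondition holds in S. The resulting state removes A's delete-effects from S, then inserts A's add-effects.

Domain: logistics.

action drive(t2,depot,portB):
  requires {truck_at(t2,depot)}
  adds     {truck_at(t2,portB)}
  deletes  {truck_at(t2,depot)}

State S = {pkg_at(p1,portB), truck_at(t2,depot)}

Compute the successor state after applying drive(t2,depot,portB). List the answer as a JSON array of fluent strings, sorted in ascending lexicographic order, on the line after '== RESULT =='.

Compute (S \ del) ∪ add:
  pre ⊆ S: {truck_at(t2,depot)} ⊆ S  — applicable
  S \ del = {pkg_at(p1,portB)}
  ∪ add   = {pkg_at(p1,portB), truck_at(t2,portB)}

== RESULT ==
["pkg_at(p1,portB)", "truck_at(t2,portB)"]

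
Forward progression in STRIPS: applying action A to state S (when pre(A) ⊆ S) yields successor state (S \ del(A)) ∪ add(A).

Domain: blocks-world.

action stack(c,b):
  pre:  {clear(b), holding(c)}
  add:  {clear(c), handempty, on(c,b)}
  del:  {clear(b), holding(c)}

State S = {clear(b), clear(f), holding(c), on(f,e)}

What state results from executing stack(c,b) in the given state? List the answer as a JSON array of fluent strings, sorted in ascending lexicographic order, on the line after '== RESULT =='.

Compute (S \ del) ∪ add:
  pre ⊆ S: {clear(b), holding(c)} ⊆ S  — applicable
  S \ del = {clear(f), on(f,e)}
  ∪ add   = {clear(c), clear(f), handempty, on(c,b), on(f,e)}

== RESULT ==
["clear(c)", "clear(f)", "handempty", "on(c,b)", "on(f,e)"]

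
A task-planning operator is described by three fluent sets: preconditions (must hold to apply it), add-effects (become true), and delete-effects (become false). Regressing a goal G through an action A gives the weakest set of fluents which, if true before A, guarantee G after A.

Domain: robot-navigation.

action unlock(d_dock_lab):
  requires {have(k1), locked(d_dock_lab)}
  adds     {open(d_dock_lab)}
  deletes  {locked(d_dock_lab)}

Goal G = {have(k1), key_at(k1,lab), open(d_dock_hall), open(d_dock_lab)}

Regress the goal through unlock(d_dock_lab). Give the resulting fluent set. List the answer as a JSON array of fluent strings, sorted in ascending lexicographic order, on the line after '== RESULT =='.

Compute (G \ add) ∪ pre:
  G ∩ del = {}  (empty — regression defined)
  G \ add = {have(k1), key_at(k1,lab), open(d_dock_hall), open(d_dock_lab)} \ {open(d_dock_lab)} = {have(k1), key_at(k1,lab), open(d_dock_hall)}
  ∪ pre   = {have(k1), key_at(k1,lab), open(d_dock_hall)} ∪ {have(k1), locked(d_dock_lab)}
          = {have(k1), key_at(k1,lab), locked(d_dock_lab), open(d_dock_hall)}

== RESULT ==
["have(k1)", "key_at(k1,lab)", "locked(d_dock_lab)", "open(d_dock_hall)"]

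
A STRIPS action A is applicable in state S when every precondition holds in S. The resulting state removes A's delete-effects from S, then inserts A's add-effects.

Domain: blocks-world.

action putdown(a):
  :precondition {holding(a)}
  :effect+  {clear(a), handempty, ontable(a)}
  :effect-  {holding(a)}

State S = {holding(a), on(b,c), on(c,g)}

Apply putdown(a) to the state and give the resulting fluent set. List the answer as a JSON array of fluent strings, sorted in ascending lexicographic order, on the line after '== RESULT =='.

Progress:
  pre ⊆ S: {holding(a)} ⊆ S  — applicable
  S \ del = {on(b,c), on(c,g)}
  ∪ add   = {clear(a), handempty, on(b,c), on(c,g), ontable(a)}

== RESULT ==
["clear(a)", "handempty", "on(b,c)", "on(c,g)", "ontable(a)"]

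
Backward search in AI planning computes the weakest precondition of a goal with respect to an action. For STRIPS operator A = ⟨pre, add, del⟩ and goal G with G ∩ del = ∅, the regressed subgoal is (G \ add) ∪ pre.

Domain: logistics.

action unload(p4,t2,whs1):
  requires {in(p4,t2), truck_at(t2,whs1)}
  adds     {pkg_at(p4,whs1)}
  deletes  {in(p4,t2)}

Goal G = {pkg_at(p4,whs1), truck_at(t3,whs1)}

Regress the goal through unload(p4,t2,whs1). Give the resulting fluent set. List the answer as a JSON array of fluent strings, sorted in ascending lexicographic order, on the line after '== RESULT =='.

Compute (G \ add) ∪ pre:
  G ∩ del = {}  (empty — regression defined)
  G \ add = {pkg_at(p4,whs1), truck_at(t3,whs1)} \ {pkg_at(p4,whs1)} = {truck_at(t3,whs1)}
  ∪ pre   = {truck_at(t3,whs1)} ∪ {in(p4,t2), truck_at(t2,whs1)}
          = {in(p4,t2), truck_at(t2,whs1), truck_at(t3,whs1)}

== RESULT ==
["in(p4,t2)", "truck_at(t2,whs1)", "truck_at(t3,whs1)"]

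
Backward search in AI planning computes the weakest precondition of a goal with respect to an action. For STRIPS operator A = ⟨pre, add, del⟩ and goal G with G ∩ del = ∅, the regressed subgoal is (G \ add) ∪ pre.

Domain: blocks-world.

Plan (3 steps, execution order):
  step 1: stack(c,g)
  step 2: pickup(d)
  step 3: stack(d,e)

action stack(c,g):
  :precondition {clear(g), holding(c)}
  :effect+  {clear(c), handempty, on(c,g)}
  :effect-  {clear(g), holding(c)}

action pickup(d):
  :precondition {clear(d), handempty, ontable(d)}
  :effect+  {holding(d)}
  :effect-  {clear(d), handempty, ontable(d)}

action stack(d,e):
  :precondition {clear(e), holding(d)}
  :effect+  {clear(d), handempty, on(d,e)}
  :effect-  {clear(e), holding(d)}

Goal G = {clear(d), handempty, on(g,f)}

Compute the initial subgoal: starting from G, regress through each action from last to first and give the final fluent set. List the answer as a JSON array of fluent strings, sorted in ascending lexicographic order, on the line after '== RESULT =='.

Regress step by step:
  through step 3 (stack(d,e)): drop {clear(d), handempty}, keep {on(g,f)}, require {clear(e), holding(d)}
    → {clear(e), holding(d), on(g,f)}
  through step 2 (pickup(d)): drop {holding(d)}, keep {clear(e), on(g,f)}, require {clear(d), handempty, ontable(d)}
    → {clear(d), clear(e), handempty, on(g,f), ontable(d)}
  through step 1 (stack(c,g)): drop {handempty}, keep {clear(d), clear(e), on(g,f), ontable(d)}, require {clear(g), holding(c)}
    → {clear(d), clear(e), clear(g), holding(c), on(g,f), ontable(d)}

== RESULT ==
["clear(d)", "clear(e)", "clear(g)", "holding(c)", "on(g,f)", "ontable(d)"]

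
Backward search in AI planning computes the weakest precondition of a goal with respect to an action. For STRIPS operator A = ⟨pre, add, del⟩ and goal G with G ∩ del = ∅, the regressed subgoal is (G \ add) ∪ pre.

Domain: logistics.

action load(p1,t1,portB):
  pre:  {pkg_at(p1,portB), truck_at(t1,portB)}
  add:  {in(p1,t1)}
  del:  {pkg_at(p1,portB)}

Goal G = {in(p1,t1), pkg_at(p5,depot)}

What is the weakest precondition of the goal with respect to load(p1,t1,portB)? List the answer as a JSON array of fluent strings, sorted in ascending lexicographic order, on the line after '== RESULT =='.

Compute (G \ add) ∪ pre:
  G ∩ del = {}  (empty — regression defined)
  G \ add = {in(p1,t1), pkg_at(p5,depot)} \ {in(p1,t1)} = {pkg_at(p5,depot)}
  ∪ pre   = {pkg_at(p5,depot)} ∪ {pkg_at(p1,portB), truck_at(t1,portB)}
          = {pkg_at(p1,portB), pkg_at(p5,depot), truck_at(t1,portB)}

== RESULT ==
["pkg_at(p1,portB)", "pkg_at(p5,depot)", "truck_at(t1,portB)"]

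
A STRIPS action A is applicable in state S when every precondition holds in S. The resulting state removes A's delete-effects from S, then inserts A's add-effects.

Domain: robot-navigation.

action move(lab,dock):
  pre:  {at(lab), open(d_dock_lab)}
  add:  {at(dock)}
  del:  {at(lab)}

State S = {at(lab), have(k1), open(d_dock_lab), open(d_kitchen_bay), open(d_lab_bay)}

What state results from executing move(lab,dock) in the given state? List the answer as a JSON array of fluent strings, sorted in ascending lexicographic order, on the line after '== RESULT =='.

Progress:
  pre ⊆ S: {at(lab), open(d_dock_lab)} ⊆ S  — applicable
  S \ del = {have(k1), open(d_dock_lab), open(d_kitchen_bay), open(d_lab_bay)}
  ∪ add   = {at(dock), have(k1), open(d_dock_lab), open(d_kitchen_bay), open(d_lab_bay)}

== RESULT ==
["at(dock)", "have(k1)", "open(d_dock_lab)", "open(d_kitchen_bay)", "open(d_lab_bay)"]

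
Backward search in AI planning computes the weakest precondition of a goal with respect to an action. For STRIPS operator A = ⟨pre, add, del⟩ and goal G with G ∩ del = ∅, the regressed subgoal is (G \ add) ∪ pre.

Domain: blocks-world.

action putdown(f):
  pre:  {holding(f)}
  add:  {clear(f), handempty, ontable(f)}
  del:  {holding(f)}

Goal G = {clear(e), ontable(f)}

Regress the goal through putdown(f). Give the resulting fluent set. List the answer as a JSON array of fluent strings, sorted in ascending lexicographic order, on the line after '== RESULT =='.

Compute (G \ add) ∪ pre:
  G ∩ del = {}  (empty — regression defined)
  G \ add = {clear(e), ontable(f)} \ {clear(f), handempty, ontable(f)} = {clear(e)}
  ∪ pre   = {clear(e)} ∪ {holding(f)}
          = {clear(e), holding(f)}

== RESULT ==
["clear(e)", "holding(f)"]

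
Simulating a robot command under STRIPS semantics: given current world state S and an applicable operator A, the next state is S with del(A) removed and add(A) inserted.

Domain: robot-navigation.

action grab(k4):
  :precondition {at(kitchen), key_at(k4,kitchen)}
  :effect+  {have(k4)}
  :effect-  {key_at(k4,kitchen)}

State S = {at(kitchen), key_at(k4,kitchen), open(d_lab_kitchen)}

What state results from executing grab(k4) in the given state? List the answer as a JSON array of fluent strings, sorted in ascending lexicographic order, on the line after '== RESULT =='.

Progress:
  pre ⊆ S: {at(kitchen), key_at(k4,kitchen)} ⊆ S  — applicable
  S \ del = {at(kitchen), open(d_lab_kitchen)}
  ∪ add   = {at(kitchen), have(k4), open(d_lab_kitchen)}

== RESULT ==
["at(kitchen)", "have(k4)", "open(d_lab_kitchen)"]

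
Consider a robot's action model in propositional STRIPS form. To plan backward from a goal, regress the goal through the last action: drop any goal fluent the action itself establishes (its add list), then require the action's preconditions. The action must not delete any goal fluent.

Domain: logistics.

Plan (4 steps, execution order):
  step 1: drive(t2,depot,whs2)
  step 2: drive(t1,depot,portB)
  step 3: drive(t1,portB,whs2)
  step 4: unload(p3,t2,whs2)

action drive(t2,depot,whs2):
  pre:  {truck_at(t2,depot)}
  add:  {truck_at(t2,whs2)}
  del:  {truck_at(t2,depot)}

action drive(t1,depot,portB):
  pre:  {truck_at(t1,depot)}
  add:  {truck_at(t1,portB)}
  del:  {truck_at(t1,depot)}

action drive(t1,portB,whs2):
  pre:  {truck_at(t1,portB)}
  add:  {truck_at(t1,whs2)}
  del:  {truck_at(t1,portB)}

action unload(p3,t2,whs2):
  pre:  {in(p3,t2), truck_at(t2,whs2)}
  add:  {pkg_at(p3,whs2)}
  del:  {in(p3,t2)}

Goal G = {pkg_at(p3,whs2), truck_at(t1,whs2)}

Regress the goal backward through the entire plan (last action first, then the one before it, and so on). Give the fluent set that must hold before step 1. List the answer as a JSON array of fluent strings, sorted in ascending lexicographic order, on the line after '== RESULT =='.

Work backward from the goal:
  through step 4 (unload(p3,t2,whs2)): drop {pkg_at(p3,whs2)}, keep {truck_at(t1,whs2)}, require {in(p3,t2), truck_at(t2,whs2)}
    → {in(p3,t2), truck_at(t1,whs2), truck_at(t2,whs2)}
  through step 3 (drive(t1,portB,whs2)): drop {truck_at(t1,whs2)}, keep {in(p3,t2), truck_at(t2,whs2)}, require {truck_at(t1,portB)}
    → {in(p3,t2), truck_at(t1,portB), truck_at(t2,whs2)}
  through step 2 (drive(t1,depot,portB)): drop {truck_at(t1,portB)}, keep {in(p3,t2), truck_at(t2,whs2)}, require {truck_at(t1,depot)}
    → {in(p3,t2), truck_at(t1,depot), truck_at(t2,whs2)}
  through step 1 (drive(t2,depot,whs2)): drop {truck_at(t2,whs2)}, keep {in(p3,t2), truck_at(t1,depot)}, require {truck_at(t2,depot)}
    → {in(p3,t2), truck_at(t1,depot), truck_at(t2,depot)}

== RESULT ==
["in(p3,t2)", "truck_at(t1,depot)", "truck_at(t2,depot)"]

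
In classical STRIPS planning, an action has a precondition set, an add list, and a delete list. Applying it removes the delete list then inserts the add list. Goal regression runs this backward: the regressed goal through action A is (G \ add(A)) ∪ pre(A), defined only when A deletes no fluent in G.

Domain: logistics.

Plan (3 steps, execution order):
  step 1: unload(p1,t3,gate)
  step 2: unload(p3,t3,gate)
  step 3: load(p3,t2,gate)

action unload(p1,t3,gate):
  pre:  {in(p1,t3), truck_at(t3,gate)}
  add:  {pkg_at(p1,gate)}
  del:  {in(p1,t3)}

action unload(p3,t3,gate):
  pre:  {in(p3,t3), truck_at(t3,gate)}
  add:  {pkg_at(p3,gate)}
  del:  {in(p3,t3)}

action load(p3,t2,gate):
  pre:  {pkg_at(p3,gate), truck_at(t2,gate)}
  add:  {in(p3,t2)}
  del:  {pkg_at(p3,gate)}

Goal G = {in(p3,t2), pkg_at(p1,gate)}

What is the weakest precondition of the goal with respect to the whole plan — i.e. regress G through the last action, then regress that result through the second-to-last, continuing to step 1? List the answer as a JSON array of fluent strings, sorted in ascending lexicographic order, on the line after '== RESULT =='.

Work backward from the goal:
  through step 3 (load(p3,t2,gate)): drop {in(p3,t2)}, keep {pkg_at(p1,gate)}, require {pkg_at(p3,gate), truck_at(t2,gate)}
    → {pkg_at(p1,gate), pkg_at(p3,gate), truck_at(t2,gate)}
  through step 2 (unload(p3,t3,gate)): drop {pkg_at(p3,gate)}, keep {pkg_at(p1,gate), truck_at(t2,gate)}, require {in(p3,t3), truck_at(t3,gate)}
    → {in(p3,t3), pkg_at(p1,gate), truck_at(t2,gate), truck_at(t3,gate)}
  through step 1 (unload(p1,t3,gate)): drop {pkg_at(p1,gate)}, keep {in(p3,t3), truck_at(t2,gate), truck_at(t3,gate)}, require {in(p1,t3), truck_at(t3,gate)}
    → {in(p1,t3), in(p3,t3), truck_at(t2,gate), truck_at(t3,gate)}

== RESULT ==
["in(p1,t3)", "in(p3,t3)", "truck_at(t2,gate)", "truck_at(t3,gate)"]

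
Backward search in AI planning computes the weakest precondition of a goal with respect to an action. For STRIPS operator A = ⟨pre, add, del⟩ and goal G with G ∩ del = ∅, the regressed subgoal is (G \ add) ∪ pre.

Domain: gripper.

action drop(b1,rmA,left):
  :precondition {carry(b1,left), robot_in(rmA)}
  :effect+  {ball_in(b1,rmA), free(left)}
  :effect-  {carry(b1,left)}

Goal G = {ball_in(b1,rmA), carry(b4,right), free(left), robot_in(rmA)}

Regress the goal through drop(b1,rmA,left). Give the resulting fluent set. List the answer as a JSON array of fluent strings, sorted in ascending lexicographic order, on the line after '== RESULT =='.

Regress:
  G ∩ del = {}  (empty — regression defined)
  G \ add = {ball_in(b1,rmA), carry(b4,right), free(left), robot_in(rmA)} \ {ball_in(b1,rmA), free(left)} = {carry(b4,right), robot_in(rmA)}
  ∪ pre   = {carry(b4,right), robot_in(rmA)} ∪ {carry(b1,left), robot_in(rmA)}
          = {carry(b1,left), carry(b4,right), robot_in(rmA)}

== RESULT ==
["carry(b1,left)", "carry(b4,right)", "robot_in(rmA)"]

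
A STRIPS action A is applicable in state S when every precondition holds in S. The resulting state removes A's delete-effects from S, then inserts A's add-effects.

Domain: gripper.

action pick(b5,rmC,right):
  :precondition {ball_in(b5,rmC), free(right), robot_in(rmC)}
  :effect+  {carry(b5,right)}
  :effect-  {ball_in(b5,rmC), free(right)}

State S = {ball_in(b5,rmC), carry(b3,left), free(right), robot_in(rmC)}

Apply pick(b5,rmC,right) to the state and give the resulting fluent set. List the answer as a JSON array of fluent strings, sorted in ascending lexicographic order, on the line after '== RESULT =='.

Progress:
  pre ⊆ S: {ball_in(b5,rmC), free(right), robot_in(rmC)} ⊆ S  — applicable
  S \ del = {carry(b3,left), robot_in(rmC)}
  ∪ add   = {carry(b3,left), carry(b5,right), robot_in(rmC)}

== RESULT ==
["carry(b3,left)", "carry(b5,right)", "robot_in(rmC)"]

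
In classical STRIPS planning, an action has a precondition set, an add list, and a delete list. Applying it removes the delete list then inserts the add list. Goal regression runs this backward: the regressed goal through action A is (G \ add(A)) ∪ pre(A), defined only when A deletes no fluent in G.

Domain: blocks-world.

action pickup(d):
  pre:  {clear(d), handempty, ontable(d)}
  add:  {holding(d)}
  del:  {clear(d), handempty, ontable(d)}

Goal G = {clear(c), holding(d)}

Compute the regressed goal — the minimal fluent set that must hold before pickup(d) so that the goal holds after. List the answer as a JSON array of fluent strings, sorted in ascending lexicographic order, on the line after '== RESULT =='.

Compute (G \ add) ∪ pre:
  G ∩ del = {}  (empty — regression defined)
  G \ add = {clear(c), holding(d)} \ {holding(d)} = {clear(c)}
  ∪ pre   = {clear(c)} ∪ {clear(d), handempty, ontable(d)}
          = {clear(c), clear(d), handempty, ontable(d)}

== RESULT ==
["clear(c)", "clear(d)", "handempty", "ontable(d)"]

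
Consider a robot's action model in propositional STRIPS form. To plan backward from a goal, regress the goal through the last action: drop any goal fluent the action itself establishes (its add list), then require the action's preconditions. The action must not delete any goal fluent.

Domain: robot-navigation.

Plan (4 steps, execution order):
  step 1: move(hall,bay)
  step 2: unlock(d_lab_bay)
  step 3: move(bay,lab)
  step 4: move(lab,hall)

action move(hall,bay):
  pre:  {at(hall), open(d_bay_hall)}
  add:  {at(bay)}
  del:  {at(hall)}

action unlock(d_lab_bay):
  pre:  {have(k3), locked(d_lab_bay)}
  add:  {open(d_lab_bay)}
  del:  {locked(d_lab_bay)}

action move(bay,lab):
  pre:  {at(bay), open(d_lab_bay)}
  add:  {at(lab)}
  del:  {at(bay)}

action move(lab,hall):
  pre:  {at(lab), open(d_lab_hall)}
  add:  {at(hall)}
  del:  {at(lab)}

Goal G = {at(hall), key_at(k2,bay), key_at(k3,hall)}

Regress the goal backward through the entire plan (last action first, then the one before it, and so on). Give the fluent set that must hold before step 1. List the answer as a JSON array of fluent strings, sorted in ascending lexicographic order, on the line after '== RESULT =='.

Work backward from the goal:
  through step 4 (move(lab,hall)): drop {at(hall)}, keep {key_at(k2,bay), key_at(k3,hall)}, require {at(lab), open(d_lab_hall)}
    → {at(lab), key_at(k2,bay), key_at(k3,hall), open(d_lab_hall)}
  through step 3 (move(bay,lab)): drop {at(lab)}, keep {key_at(k2,bay), key_at(k3,hall), open(d_lab_hall)}, require {at(bay), open(d_lab_bay)}
    → {at(bay), key_at(k2,bay), key_at(k3,hall), open(d_lab_bay), open(d_lab_hall)}
  through step 2 (unlock(d_lab_bay)): drop {open(d_lab_bay)}, keep {at(bay), key_at(k2,bay), key_at(k3,hall), open(d_lab_hall)}, require {have(k3), locked(d_lab_bay)}
    → {at(bay), have(k3), key_at(k2,bay), key_at(k3,hall), locked(d_lab_bay), open(d_lab_hall)}
  through step 1 (move(hall,bay)): drop {at(bay)}, keep {have(k3), key_at(k2,bay), key_at(k3,hall), locked(d_lab_bay), open(d_lab_hall)}, require {at(hall), open(d_bay_hall)}
    → {at(hall), have(k3), key_at(k2,bay), key_at(k3,hall), locked(d_lab_bay), open(d_bay_hall), open(d_lab_hall)}

== RESULT ==
["at(hall)", "have(k3)", "key_at(k2,bay)", "key_at(k3,hall)", "locked(d_lab_bay)", "open(d_bay_hall)", "open(d_lab_hall)"]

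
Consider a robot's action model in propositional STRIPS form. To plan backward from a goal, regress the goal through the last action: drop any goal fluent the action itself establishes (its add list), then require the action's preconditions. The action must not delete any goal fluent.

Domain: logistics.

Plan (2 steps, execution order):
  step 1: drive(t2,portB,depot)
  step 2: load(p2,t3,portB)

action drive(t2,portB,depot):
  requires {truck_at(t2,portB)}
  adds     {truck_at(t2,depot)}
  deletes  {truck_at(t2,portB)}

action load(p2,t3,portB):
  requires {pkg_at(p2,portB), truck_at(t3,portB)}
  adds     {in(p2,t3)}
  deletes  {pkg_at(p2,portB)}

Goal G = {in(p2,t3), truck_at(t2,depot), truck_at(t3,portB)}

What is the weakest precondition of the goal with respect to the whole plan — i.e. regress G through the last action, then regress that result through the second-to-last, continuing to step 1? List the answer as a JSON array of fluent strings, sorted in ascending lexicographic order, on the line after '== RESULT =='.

Work backward from the goal:
  through step 2 (load(p2,t3,portB)): drop {in(p2,t3)}, keep {truck_at(t2,depot), truck_at(t3,portB)}, require {pkg_at(p2,portB), truck_at(t3,portB)}
    → {pkg_at(p2,portB), truck_at(t2,depot), truck_at(t3,portB)}
  through step 1 (drive(t2,portB,depot)): drop {truck_at(t2,depot)}, keep {pkg_at(p2,portB), truck_at(t3,portB)}, require {truck_at(t2,portB)}
    → {pkg_at(p2,portB), truck_at(t2,portB), truck_at(t3,portB)}

== RESULT ==
["pkg_at(p2,portB)", "truck_at(t2,portB)", "truck_at(t3,portB)"]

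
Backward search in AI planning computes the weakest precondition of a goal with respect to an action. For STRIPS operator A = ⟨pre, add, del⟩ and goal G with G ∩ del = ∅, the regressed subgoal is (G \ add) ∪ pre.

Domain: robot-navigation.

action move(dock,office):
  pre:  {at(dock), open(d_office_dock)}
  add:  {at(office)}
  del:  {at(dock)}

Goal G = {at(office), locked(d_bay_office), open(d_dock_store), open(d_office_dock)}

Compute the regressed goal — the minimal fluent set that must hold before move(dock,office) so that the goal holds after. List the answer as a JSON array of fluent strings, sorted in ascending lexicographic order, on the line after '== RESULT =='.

Compute (G \ add) ∪ pre:
  G ∩ del = {}  (empty — regression defined)
  G \ add = {at(office), locked(d_bay_office), open(d_dock_store), open(d_office_dock)} \ {at(office)} = {locked(d_bay_office), open(d_dock_store), open(d_office_dock)}
  ∪ pre   = {locked(d_bay_office), open(d_dock_store), open(d_office_dock)} ∪ {at(dock), open(d_office_dock)}
          = {at(dock), locked(d_bay_office), open(d_dock_store), open(d_office_dock)}

== RESULT ==
["at(dock)", "locked(d_bay_office)", "open(d_dock_store)", "open(d_office_dock)"]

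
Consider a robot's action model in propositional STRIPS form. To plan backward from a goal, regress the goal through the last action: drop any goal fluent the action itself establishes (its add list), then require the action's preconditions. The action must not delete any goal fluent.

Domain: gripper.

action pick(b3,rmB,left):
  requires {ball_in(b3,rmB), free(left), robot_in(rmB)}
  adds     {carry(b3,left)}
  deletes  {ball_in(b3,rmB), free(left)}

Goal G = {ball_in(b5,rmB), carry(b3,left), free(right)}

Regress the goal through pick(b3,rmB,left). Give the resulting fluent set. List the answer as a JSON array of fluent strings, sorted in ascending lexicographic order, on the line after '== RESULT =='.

Regress:
  G ∩ del = {}  (empty — regression defined)
  G \ add = {ball_in(b5,rmB), carry(b3,left), free(right)} \ {carry(b3,left)} = {ball_in(b5,rmB), free(right)}
  ∪ pre   = {ball_in(b5,rmB), free(right)} ∪ {ball_in(b3,rmB), free(left), robot_in(rmB)}
          = {ball_in(b3,rmB), ball_in(b5,rmB), free(left), free(right), robot_in(rmB)}

== RESULT ==
["ball_in(b3,rmB)", "ball_in(b5,rmB)", "free(left)", "free(right)", "robot_in(rmB)"]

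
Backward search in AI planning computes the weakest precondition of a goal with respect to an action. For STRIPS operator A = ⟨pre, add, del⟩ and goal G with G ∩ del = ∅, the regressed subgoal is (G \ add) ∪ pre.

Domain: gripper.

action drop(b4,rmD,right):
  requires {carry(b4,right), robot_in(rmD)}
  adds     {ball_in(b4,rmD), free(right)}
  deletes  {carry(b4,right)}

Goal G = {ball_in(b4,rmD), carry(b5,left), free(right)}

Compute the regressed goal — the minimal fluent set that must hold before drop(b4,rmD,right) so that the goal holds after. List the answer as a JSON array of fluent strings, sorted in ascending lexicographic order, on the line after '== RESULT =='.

Compute (G \ add) ∪ pre:
  G ∩ del = {}  (empty — regression defined)
  G \ add = {ball_in(b4,rmD), carry(b5,left), free(right)} \ {ball_in(b4,rmD), free(right)} = {carry(b5,left)}
  ∪ pre   = {carry(b5,left)} ∪ {carry(b4,right), robot_in(rmD)}
          = {carry(b4,right), carry(b5,left), robot_in(rmD)}

== RESULT ==
["carry(b4,right)", "carry(b5,left)", "robot_in(rmD)"]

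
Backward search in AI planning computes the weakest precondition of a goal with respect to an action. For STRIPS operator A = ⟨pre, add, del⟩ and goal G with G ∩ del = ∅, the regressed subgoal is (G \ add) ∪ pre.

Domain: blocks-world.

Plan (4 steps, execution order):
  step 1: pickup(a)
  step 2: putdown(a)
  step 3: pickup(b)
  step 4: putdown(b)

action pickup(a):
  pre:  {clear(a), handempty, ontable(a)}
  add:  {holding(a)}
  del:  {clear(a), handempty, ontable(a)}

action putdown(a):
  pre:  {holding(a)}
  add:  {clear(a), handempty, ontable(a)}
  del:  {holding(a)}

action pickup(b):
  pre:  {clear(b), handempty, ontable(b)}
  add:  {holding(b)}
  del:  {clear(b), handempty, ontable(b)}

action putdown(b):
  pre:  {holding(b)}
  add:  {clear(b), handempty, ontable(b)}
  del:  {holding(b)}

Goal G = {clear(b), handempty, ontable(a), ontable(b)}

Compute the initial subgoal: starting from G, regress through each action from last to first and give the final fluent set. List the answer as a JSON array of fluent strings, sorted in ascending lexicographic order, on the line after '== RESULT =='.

Regress step by step:
  through step 4 (putdown(b)): drop {clear(b), handempty, ontable(b)}, keep {ontable(a)}, require {holding(b)}
    → {holding(b), ontable(a)}
  through step 3 (pickup(b)): drop {holding(b)}, keep {ontable(a)}, require {clear(b), handempty, ontable(b)}
    → {clear(b), handempty, ontable(a), ontable(b)}
  through step 2 (putdown(a)): drop {handempty, ontable(a)}, keep {clear(b), ontable(b)}, require {holding(a)}
    → {clear(b), holding(a), ontable(b)}
  through step 1 (pickup(a)): drop {holding(a)}, keep {clear(b), ontable(b)}, require {clear(a), handempty, ontable(a)}
    → {clear(a), clear(b), handempty, ontable(a), ontable(b)}

== RESULT ==
["clear(a)", "clear(b)", "handempty", "ontable(a)", "ontable(b)"]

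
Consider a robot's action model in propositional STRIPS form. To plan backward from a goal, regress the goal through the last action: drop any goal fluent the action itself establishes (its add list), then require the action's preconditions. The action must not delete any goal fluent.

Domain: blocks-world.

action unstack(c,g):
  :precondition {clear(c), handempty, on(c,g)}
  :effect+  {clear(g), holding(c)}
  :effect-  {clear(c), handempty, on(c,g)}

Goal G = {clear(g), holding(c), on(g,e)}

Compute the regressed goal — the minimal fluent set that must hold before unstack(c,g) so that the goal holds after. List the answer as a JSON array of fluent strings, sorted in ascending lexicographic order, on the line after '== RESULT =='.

Regress:
  G ∩ del = {}  (empty — regression defined)
  G \ add = {clear(g), holding(c), on(g,e)} \ {clear(g), holding(c)} = {on(g,e)}
  ∪ pre   = {on(g,e)} ∪ {clear(c), handempty, on(c,g)}
          = {clear(c), handempty, on(c,g), on(g,e)}

== RESULT ==
["clear(c)", "handempty", "on(c,g)", "on(g,e)"]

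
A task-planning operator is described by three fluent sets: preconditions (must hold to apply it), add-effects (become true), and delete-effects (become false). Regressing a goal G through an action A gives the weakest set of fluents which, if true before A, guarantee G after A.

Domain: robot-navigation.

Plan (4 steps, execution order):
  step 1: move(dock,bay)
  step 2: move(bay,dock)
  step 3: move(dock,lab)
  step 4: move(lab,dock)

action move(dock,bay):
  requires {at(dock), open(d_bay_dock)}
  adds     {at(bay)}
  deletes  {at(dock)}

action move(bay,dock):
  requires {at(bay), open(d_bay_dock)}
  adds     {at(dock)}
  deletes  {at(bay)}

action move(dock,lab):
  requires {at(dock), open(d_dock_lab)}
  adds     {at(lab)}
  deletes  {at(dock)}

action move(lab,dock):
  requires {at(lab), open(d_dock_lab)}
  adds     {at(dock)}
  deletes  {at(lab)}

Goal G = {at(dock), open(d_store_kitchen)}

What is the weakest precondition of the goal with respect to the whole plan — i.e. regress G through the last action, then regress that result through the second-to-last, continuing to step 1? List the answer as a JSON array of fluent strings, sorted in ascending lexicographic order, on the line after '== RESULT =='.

Regress step by step:
  through step 4 (move(lab,dock)): drop {at(dock)}, keep {open(d_store_kitchen)}, require {at(lab), open(d_dock_lab)}
    → {at(lab), open(d_dock_lab), open(d_store_kitchen)}
  through step 3 (move(dock,lab)): drop {at(lab)}, keep {open(d_dock_lab), open(d_store_kitchen)}, require {at(dock), open(d_dock_lab)}
    → {at(dock), open(d_dock_lab), open(d_store_kitchen)}
  through step 2 (move(bay,dock)): drop {at(dock)}, keep {open(d_dock_lab), open(d_store_kitchen)}, require {at(bay), open(d_bay_dock)}
    → {at(bay), open(d_bay_dock), open(d_dock_lab), open(d_store_kitchen)}
  through step 1 (move(dock,bay)): drop {at(bay)}, keep {open(d_bay_dock), open(d_dock_lab), open(d_store_kitchen)}, require {at(dock), open(d_bay_dock)}
    → {at(dock), open(d_bay_dock), open(d_dock_lab), open(d_store_kitchen)}

== RESULT ==
["at(dock)", "open(d_bay_dock)", "open(d_dock_lab)", "open(d_store_kitchen)"]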